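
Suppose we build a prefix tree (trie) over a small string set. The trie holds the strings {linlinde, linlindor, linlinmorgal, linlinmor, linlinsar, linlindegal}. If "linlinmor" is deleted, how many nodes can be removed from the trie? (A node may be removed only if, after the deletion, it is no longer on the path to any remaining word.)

A node on "linlinmor"'s path can go only if nothing else ends at it or branches off below it.
Every node on "linlinmor" is still needed (e.g. by "linlinmorgal"), so nothing is freed.
Nodes removed: 0

0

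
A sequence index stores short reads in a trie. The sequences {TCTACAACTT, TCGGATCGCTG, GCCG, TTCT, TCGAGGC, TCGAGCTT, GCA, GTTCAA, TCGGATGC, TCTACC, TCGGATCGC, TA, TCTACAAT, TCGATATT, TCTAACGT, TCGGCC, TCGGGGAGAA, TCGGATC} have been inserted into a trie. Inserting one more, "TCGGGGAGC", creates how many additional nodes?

1

The longest prefix of "TCGGGGAGC" already in the trie is "TCGGGGAG" (length 8).
So 9 − 8 = 1 new nodes.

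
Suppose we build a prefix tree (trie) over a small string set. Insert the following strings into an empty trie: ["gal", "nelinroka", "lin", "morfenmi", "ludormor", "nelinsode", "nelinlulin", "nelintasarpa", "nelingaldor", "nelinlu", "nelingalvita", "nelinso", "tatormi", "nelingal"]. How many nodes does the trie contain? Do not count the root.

Count nodes per top-level branch (shared prefixes stored once):
  'g'-branch (gal): 3 nodes
  'l'-branch (lin, ludormor): 10 nodes
  'm'-branch (morfenmi): 8 nodes
  'n'-branch (nelingal, nelingaldor, nelingalvita, nelinlu, nelinlulin, nelinroka, nelinso, nelinsode, nelintasarpa): 35 nodes
  't'-branch (tatormi): 7 nodes
Sum: 63

63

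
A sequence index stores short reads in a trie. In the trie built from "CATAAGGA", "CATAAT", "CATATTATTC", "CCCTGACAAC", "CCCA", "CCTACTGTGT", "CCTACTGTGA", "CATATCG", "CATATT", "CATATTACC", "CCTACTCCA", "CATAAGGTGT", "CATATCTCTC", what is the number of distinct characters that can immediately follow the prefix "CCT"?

Follow the path "CCT" to its node, then look at its outgoing edges.
Distinct next characters after "CCT": A.
That node has 1 child edge.

1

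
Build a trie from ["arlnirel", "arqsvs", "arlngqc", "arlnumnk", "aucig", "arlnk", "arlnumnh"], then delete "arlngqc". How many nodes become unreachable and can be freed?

3

A node on "arlngqc"'s path can go only if nothing else ends at it or branches off below it.
The suffix "gqc" (3 nodes) is used only by "arlngqc"; the node for "arln" still has the child "i", so pruning stops there.
Nodes removed: 3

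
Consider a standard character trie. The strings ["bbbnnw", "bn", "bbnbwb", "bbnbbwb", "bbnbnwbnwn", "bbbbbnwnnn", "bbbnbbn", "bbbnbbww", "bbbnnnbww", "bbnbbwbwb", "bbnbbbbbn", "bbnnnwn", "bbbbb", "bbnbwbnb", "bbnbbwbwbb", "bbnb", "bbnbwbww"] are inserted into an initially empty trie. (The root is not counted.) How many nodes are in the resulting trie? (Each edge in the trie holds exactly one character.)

51

Insert word by word; a character creates a node only if that edge doesn't already exist:
  "bbbnnw" → 6 new (b, b, b, n, n, w)
  "bn" → prefix "b" already present; 1 new (n)
  "bbnbwb" → prefix "bb" already present; 4 new (n, b, w, b)
  "bbnbbwb" → prefix "bbnb" already present; 3 new (b, w, b)
  "bbnbnwbnwn" → prefix "bbnb" already present; 6 new (n, w, b, n, w, n)
  "bbbbbnwnnn" → prefix "bbb" already present; 7 new (b, b, n, w, n, n, n)
  "bbbnbbn" → prefix "bbbn" already present; 3 new (b, b, n)
  "bbbnbbww" → prefix "bbbnbb" already present; 2 new (w, w)
  "bbbnnnbww" → prefix "bbbnn" already present; 4 new (n, b, w, w)
  "bbnbbwbwb" → prefix "bbnbbwb" already present; 2 new (w, b)
  "bbnbbbbbn" → prefix "bbnbb" already present; 4 new (b, b, b, n)
  "bbnnnwn" → prefix "bbn" already present; 4 new (n, n, w, n)
  "bbbbb" → prefix "bbbbb" already present; 0 new (none)
  "bbnbwbnb" → prefix "bbnbwb" already present; 2 new (n, b)
  "bbnbbwbwbb" → prefix "bbnbbwbwb" already present; 1 new (b)
  "bbnb" → prefix "bbnb" already present; 0 new (none)
  "bbnbwbww" → prefix "bbnbwb" already present; 2 new (w, w)
Total nodes = 6 + 1 + 4 + 3 + 6 + 7 + 3 + 2 + 4 + 2 + 4 + 4 + 0 + 2 + 1 + 0 + 2 = 51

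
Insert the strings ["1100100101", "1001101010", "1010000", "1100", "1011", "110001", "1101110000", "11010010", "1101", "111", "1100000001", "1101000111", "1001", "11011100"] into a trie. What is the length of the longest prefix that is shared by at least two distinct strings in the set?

The deepest shared node is where two words last agree before diverging.
e.g. "11011100" and "1101110000" share the prefix "11011100" of length 8; no pair shares a longer one.
Longest shared-prefix length: 8

8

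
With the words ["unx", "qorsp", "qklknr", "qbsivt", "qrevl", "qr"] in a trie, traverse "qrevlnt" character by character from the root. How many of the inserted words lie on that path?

2

Check each prefix of "qrevlnt" against the stored set — each match is an end-marker on the path.
Prefixes of the query that are stored words: "qr", "qrevl"
Count: 2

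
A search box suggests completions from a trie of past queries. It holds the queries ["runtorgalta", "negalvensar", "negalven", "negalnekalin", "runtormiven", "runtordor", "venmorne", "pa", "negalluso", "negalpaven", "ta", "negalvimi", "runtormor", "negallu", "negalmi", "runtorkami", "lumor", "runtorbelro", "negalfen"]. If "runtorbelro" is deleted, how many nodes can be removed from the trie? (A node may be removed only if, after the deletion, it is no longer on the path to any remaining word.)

After clearing the end-marker at "runtorbelro", prune upward until reaching a node still needed by another word.
The suffix "belro" (5 nodes) is used only by "runtorbelro"; the node for "runtor" still has the child "g", so pruning stops there.
Nodes removed: 5

5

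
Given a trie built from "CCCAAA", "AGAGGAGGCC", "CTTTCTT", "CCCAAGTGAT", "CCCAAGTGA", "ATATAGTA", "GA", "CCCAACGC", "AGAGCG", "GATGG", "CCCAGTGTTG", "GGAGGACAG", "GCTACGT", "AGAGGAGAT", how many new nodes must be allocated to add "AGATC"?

2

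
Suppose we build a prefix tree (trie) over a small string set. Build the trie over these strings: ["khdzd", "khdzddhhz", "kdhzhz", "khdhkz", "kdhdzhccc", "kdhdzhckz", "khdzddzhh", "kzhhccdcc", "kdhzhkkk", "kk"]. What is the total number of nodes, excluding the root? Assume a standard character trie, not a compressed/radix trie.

40

Trie structure (* marks end of a word):
(root)
└─ k
   ├─ d
   │  └─ h
   │     ├─ d
   │     │  └─ z
   │     │     └─ h
   │     │        └─ c
   │     │           ├─ c
   │     │           │  └─ c *
   │     │           └─ k
   │     │              └─ z *
   │     └─ z
   │        └─ h
   │           ├─ k
   │           │  └─ k
   │           │     └─ k *
   │           └─ z *
   ├─ h
   │  └─ d
   │     ├─ h
   │     │  └─ k
   │     │     └─ z *
   │     └─ z
   │        └─ d *
   │           └─ d
   │              ├─ h
   │              │  └─ h
   │              │     └─ z *
   │              └─ z
   │                 └─ h
   │                    └─ h *
   ├─ k *
   └─ z
      └─ h
         └─ h
            └─ c
               └─ c
                  └─ d
                     └─ c
                        └─ c *
Counting every labelled node above: 40.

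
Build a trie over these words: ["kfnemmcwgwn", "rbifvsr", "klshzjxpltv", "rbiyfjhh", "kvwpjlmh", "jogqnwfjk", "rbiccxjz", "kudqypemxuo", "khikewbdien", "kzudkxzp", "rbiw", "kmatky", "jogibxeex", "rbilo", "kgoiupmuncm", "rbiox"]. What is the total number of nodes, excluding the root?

Insert word by word; a character creates a node only if that edge doesn't already exist:
  "kfnemmcwgwn" → 11 new (k, f, n, e, m, m, c, w, g, w, n)
  "rbifvsr" → 7 new (r, b, i, f, v, s, r)
  "klshzjxpltv" → prefix "k" already present; 10 new (l, s, h, z, j, x, p, l, t, v)
  "rbiyfjhh" → prefix "rbi" already present; 5 new (y, f, j, h, h)
  "kvwpjlmh" → prefix "k" already present; 7 new (v, w, p, j, l, m, h)
  "jogqnwfjk" → 9 new (j, o, g, q, n, w, f, j, k)
  "rbiccxjz" → prefix "rbi" already present; 5 new (c, c, x, j, z)
  "kudqypemxuo" → prefix "k" already present; 10 new (u, d, q, y, p, e, m, x, u, o)
  "khikewbdien" → prefix "k" already present; 10 new (h, i, k, e, w, b, d, i, e, n)
  "kzudkxzp" → prefix "k" already present; 7 new (z, u, d, k, x, z, p)
  "rbiw" → prefix "rbi" already present; 1 new (w)
  "kmatky" → prefix "k" already present; 5 new (m, a, t, k, y)
  "jogibxeex" → prefix "jog" already present; 6 new (i, b, x, e, e, x)
  "rbilo" → prefix "rbi" already present; 2 new (l, o)
  "kgoiupmuncm" → prefix "k" already present; 10 new (g, o, i, u, p, m, u, n, c, m)
  "rbiox" → prefix "rbi" already present; 2 new (o, x)
Total nodes = 11 + 7 + 10 + 5 + 7 + 9 + 5 + 10 + 10 + 7 + 1 + 5 + 6 + 2 + 10 + 2 = 107

107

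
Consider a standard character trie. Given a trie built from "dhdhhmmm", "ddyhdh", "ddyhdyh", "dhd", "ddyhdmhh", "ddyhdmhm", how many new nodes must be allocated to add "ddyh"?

"ddyh" is already a full path in the trie; only an end-marker is added.
No new nodes are needed: 0.

0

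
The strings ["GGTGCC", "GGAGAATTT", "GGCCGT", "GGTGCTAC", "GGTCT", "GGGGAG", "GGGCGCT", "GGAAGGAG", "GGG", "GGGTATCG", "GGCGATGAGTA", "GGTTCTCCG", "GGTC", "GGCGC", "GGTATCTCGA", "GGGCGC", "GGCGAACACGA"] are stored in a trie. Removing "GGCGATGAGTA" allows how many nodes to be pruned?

6

After clearing the end-marker at "GGCGATGAGTA", prune upward until reaching a node still needed by another word.
The suffix "TGAGTA" (6 nodes) is used only by "GGCGATGAGTA"; the node for "GGCGA" still has the child "A", so pruning stops there.
Nodes removed: 6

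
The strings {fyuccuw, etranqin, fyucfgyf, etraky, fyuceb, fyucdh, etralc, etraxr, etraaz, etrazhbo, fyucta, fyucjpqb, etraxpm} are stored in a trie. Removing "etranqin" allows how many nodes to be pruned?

4

Walk "etranqin" from the leaf back toward the root, removing each node that no remaining word uses.
The suffix "nqin" (4 nodes) is used only by "etranqin"; the node for "etra" still has the child "k", so pruning stops there.
Nodes removed: 4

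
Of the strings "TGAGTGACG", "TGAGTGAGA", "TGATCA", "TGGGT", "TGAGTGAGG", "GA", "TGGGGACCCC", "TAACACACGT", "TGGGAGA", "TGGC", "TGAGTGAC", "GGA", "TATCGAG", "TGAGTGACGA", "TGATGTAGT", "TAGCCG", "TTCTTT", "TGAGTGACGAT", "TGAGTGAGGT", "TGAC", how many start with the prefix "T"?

18

Walk to "T"; the words in its subtree are exactly those with that prefix.
Words under "T": TAACACACGT, TAGCCG, TATCGAG, TGAC, TGAGTGAC, TGAGTGACG, TGAGTGACGA, TGAGTGACGAT, TGAGTGAGA, TGAGTGAGG, TGAGTGAGGT, TGATCA, TGATGTAGT, TGGC, TGGGAGA, TGGGGACCCC, TGGGT, TTCTTT
Count: 18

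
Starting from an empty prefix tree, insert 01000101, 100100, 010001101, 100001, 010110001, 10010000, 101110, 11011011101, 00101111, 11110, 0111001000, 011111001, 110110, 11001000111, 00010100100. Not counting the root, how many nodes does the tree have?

82

Count nodes per top-level branch (shared prefixes stored once):
  '0'-branch (00010100100, 00101111, 01000101, 010001101, 010110001, 0111001000, 011111001): 46 nodes
  '1'-branch (100001, 100100, 10010000, 101110, 11001000111, 110110, 11011011101, 11110): 36 nodes
Sum: 82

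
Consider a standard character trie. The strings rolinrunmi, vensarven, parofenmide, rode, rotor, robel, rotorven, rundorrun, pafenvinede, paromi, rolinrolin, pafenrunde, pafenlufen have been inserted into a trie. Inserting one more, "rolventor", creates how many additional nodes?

The longest prefix of "rolventor" already in the trie is "rol" (length 3).
Each of the 6 remaining characters creates one node.

6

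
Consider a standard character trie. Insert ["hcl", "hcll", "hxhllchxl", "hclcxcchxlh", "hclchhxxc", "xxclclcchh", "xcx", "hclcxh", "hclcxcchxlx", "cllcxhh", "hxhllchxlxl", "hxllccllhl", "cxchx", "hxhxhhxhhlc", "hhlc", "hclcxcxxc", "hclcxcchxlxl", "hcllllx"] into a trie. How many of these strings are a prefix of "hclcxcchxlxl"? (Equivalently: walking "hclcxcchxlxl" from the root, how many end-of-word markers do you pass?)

Traverse "hclcxcchxlxl" character by character; count nodes along the way that are marked as word ends.
Prefixes of the query that are stored words: "hcl", "hclcxcchxlx", "hclcxcchxlxl"
Count: 3

3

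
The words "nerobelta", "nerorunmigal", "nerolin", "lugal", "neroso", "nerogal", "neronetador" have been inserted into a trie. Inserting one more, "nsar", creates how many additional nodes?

"n" is already a path in the trie; the remaining "sar" must be added.
New nodes needed: |"nsar"| − 1 = 4 − 1 = 3.

3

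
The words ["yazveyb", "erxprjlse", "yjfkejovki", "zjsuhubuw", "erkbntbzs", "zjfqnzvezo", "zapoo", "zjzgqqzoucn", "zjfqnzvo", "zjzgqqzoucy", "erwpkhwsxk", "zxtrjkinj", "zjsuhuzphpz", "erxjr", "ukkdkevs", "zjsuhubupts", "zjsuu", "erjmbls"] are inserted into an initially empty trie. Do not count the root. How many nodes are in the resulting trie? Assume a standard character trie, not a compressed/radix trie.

Trace insertions, counting only characters that open a new branch:
  "yazveyb" → 7 new (y, a, z, v, e, y, b)
  "erxprjlse" → 9 new (e, r, x, p, r, j, l, s, e)
  "yjfkejovki" → prefix "y" already present; 9 new (j, f, k, e, j, o, v, k, i)
  "zjsuhubuw" → 9 new (z, j, s, u, h, u, b, u, w)
  "erkbntbzs" → prefix "er" already present; 7 new (k, b, n, t, b, z, s)
  "zjfqnzvezo" → prefix "zj" already present; 8 new (f, q, n, z, v, e, z, o)
  "zapoo" → prefix "z" already present; 4 new (a, p, o, o)
  "zjzgqqzoucn" → prefix "zj" already present; 9 new (z, g, q, q, z, o, u, c, n)
  "zjfqnzvo" → prefix "zjfqnzv" already present; 1 new (o)
  "zjzgqqzoucy" → prefix "zjzgqqzouc" already present; 1 new (y)
  "erwpkhwsxk" → prefix "er" already present; 8 new (w, p, k, h, w, s, x, k)
  "zxtrjkinj" → prefix "z" already present; 8 new (x, t, r, j, k, i, n, j)
  "zjsuhuzphpz" → prefix "zjsuhu" already present; 5 new (z, p, h, p, z)
  "erxjr" → prefix "erx" already present; 2 new (j, r)
  "ukkdkevs" → 8 new (u, k, k, d, k, e, v, s)
  "zjsuhubupts" → prefix "zjsuhubu" already present; 3 new (p, t, s)
  "zjsuu" → prefix "zjsu" already present; 1 new (u)
  "erjmbls" → prefix "er" already present; 5 new (j, m, b, l, s)
Total nodes = 7 + 9 + 9 + 9 + 7 + 8 + 4 + 9 + 1 + 1 + 8 + 8 + 5 + 2 + 8 + 3 + 1 + 5 = 104

104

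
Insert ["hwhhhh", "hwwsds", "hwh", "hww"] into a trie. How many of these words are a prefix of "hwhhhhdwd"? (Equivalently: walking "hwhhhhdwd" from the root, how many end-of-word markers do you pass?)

2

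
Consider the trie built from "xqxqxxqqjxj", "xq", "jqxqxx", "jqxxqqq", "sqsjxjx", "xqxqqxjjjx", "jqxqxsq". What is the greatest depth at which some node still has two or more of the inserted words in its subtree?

The deepest shared node is where two words last agree before diverging.
"jqxqxsq" and "jqxqxx" agree on "jqxqx" (5 characters) before diverging; nothing deeper is shared.
Longest shared-prefix length: 5

5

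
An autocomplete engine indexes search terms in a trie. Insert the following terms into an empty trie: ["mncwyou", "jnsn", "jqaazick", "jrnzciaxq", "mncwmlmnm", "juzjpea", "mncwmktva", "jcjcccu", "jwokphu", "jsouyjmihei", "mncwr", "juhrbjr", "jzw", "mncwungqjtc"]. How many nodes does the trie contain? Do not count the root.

78

Count nodes per top-level branch (shared prefixes stored once):
  'j'-branch (jcjcccu, jnsn, jqaazick, jrnzciaxq, jsouyjmihei, juhrbjr, juzjpea, jwokphu, jzw): 54 nodes
  'm'-branch (mncwmktva, mncwmlmnm, mncwr, mncwungqjtc, mncwyou): 24 nodes
Sum: 78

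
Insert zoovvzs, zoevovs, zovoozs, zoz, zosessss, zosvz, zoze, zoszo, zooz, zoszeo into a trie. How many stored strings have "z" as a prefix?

Filter for entries beginning with "z":
Matches: "zoevovs", "zoovvzs", "zooz", "zosessss", "zosvz", "zoszeo", "zoszo", "zovoozs", "zoz", "zoze"
Count: 10

10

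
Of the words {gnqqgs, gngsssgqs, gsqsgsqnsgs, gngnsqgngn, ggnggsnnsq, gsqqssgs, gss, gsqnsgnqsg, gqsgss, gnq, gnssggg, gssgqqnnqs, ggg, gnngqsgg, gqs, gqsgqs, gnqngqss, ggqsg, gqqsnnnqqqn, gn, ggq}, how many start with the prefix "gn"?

Walk to "gn"; the words in its subtree are exactly those with that prefix.
Matches: "gn", "gngnsqgngn", "gngsssgqs", "gnngqsgg", "gnq", "gnqngqss", "gnqqgs", "gnssggg"
Count: 8

8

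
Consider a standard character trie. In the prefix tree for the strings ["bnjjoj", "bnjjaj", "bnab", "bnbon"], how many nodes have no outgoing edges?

A leaf is a node with no children — equivalently, the end of a word that is not a proper prefix of any other stored word.
Those words: "bnab", "bnbon", "bnjjaj", "bnjjoj"
Leaf count: 4

4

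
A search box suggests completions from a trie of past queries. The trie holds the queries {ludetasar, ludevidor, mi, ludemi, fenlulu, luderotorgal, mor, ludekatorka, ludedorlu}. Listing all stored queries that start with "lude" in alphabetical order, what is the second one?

Words with prefix "lude", in lexicographic order: "ludedorlu", "ludekatorka", "ludemi", "luderotorgal", "ludetasar", "ludevidor"
Position 2: ludekatorka

ludekatorka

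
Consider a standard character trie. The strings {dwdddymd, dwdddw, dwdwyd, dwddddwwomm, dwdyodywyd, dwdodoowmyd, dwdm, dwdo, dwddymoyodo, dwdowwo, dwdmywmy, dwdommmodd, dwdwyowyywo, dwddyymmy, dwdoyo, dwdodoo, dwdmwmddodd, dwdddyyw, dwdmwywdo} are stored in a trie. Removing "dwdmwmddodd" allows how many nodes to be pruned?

A node on "dwdmwmddodd"'s path can go only if nothing else ends at it or branches off below it.
The suffix "mddodd" (6 nodes) is used only by "dwdmwmddodd"; the node for "dwdmw" still has the child "y", so pruning stops there.
Nodes removed: 6

6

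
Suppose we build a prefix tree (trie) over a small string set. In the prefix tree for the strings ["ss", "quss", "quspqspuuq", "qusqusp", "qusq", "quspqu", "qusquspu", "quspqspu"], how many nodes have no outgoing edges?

5

A leaf is a node with no children — equivalently, the end of a word that is not a proper prefix of any other stored word.
Those words: "quspqspuuq", "quspqu", "qusquspu", "quss", "ss"
Leaf count: 5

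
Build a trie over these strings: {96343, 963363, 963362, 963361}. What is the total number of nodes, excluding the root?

Trie structure (* marks end of a word):
(root)
└─ 9
   └─ 6
      └─ 3
         ├─ 3
         │  └─ 6
         │     ├─ 1 *
         │     ├─ 2 *
         │     └─ 3 *
         └─ 4
            └─ 3 *
Counting every labelled node above: 10.

10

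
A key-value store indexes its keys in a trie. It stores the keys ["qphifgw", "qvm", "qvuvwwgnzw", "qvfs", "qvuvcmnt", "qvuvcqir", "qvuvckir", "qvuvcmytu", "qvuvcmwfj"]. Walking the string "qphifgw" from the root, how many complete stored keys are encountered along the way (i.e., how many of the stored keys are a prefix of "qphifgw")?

1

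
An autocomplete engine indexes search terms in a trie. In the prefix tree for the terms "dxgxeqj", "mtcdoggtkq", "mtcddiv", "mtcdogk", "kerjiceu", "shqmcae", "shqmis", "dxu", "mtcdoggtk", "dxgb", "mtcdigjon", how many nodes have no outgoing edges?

10

A leaf is a node with no children — equivalently, the end of a word that is not a proper prefix of any other stored word.
Those words: "dxgb", "dxgxeqj", "dxu", "kerjiceu", "mtcddiv", "mtcdigjon", "mtcdoggtkq", "mtcdogk", "shqmcae", "shqmis"
Leaf count: 10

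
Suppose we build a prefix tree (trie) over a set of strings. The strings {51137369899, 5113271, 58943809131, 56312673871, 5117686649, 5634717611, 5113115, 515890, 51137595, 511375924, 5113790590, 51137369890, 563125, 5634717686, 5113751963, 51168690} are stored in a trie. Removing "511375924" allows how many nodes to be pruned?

2

A node on "511375924"'s path can go only if nothing else ends at it or branches off below it.
The suffix "24" (2 nodes) is used only by "511375924"; the node for "5113759" still has the child "5", so pruning stops there.
Nodes removed: 2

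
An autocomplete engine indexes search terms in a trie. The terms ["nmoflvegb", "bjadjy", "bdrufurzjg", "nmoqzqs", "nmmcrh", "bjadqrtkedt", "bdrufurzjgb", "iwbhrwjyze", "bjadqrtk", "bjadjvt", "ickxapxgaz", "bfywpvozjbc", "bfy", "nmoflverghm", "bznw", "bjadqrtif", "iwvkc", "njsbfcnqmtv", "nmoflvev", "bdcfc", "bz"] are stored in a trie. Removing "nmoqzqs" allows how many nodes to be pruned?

4

After clearing the end-marker at "nmoqzqs", prune upward until reaching a node still needed by another word.
The suffix "qzqs" (4 nodes) is used only by "nmoqzqs"; the node for "nmo" still has the child "f", so pruning stops there.
Nodes removed: 4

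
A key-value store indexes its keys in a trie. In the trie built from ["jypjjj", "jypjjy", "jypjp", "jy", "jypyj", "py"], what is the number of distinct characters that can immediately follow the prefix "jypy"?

Follow the path "jypy" to its node, then look at its outgoing edges.
Characters that immediately follow "jypy" among the stored strings: {j}.
That node has 1 child edge.

1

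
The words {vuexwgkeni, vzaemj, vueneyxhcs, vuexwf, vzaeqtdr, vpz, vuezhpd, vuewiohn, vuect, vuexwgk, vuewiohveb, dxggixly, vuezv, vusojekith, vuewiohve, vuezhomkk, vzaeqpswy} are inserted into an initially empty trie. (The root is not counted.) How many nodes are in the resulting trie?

For each word, the new-node count is its length minus the longest prefix already in the trie:
  "vuexwgkeni" → 10 new (v, u, e, x, w, g, k, e, n, i)
  "vzaemj" → prefix "v" already present; 5 new (z, a, e, m, j)
  "vueneyxhcs" → prefix "vue" already present; 7 new (n, e, y, x, h, c, s)
  "vuexwf" → prefix "vuexw" already present; 1 new (f)
  "vzaeqtdr" → prefix "vzae" already present; 4 new (q, t, d, r)
  "vpz" → prefix "v" already present; 2 new (p, z)
  "vuezhpd" → prefix "vue" already present; 4 new (z, h, p, d)
  "vuewiohn" → prefix "vue" already present; 5 new (w, i, o, h, n)
  "vuect" → prefix "vue" already present; 2 new (c, t)
  "vuexwgk" → prefix "vuexwgk" already present; 0 new (none)
  "vuewiohveb" → prefix "vuewioh" already present; 3 new (v, e, b)
  "dxggixly" → 8 new (d, x, g, g, i, x, l, y)
  "vuezv" → prefix "vuez" already present; 1 new (v)
  "vusojekith" → prefix "vu" already present; 8 new (s, o, j, e, k, i, t, h)
  "vuewiohve" → prefix "vuewiohve" already present; 0 new (none)
  "vuezhomkk" → prefix "vuezh" already present; 4 new (o, m, k, k)
  "vzaeqpswy" → prefix "vzaeq" already present; 4 new (p, s, w, y)
Total nodes = 10 + 5 + 7 + 1 + 4 + 2 + 4 + 5 + 2 + 0 + 3 + 8 + 1 + 8 + 0 + 4 + 4 = 68

68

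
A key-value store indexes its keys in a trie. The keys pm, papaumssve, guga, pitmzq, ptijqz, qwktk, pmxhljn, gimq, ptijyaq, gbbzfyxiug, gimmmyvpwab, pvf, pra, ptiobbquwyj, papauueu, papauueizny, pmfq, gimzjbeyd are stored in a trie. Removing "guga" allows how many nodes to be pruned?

After clearing the end-marker at "guga", prune upward until reaching a node still needed by another word.
The suffix "uga" (3 nodes) is used only by "guga"; the node for "g" still has the child "i", so pruning stops there.
Nodes removed: 3

3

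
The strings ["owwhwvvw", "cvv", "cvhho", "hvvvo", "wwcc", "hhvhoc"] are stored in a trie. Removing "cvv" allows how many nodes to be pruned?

Walk "cvv" from the leaf back toward the root, removing each node that no remaining word uses.
The suffix "v" (1 node) is used only by "cvv"; the node for "cv" still has the child "h", so pruning stops there.
Nodes removed: 1

1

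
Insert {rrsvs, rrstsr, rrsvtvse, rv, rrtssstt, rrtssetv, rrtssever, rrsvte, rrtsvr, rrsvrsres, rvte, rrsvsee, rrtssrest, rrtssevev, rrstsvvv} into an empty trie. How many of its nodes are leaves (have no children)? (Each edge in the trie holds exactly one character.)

A leaf is a node with no children — equivalently, the end of a word that is not a proper prefix of any other stored word.
Those words: "rrstsr", "rrstsvvv", "rrsvrsres", "rrsvsee", "rrsvte", "rrsvtvse", "rrtssetv", "rrtssever", "rrtssevev", "rrtssrest", "rrtssstt", "rrtsvr", "rvte"
Leaf count: 13

13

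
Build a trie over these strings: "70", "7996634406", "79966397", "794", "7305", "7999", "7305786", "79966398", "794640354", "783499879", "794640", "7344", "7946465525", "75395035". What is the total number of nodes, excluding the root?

50

For each word, the new-node count is its length minus the longest prefix already in the trie:
  "70" → 2 new (7, 0)
  "7996634406" → prefix "7" already present; 9 new (9, 9, 6, 6, 3, 4, 4, 0, 6)
  "79966397" → prefix "799663" already present; 2 new (9, 7)
  "794" → prefix "79" already present; 1 new (4)
  "7305" → prefix "7" already present; 3 new (3, 0, 5)
  "7999" → prefix "799" already present; 1 new (9)
  "7305786" → prefix "7305" already present; 3 new (7, 8, 6)
  "79966398" → prefix "7996639" already present; 1 new (8)
  "794640354" → prefix "794" already present; 6 new (6, 4, 0, 3, 5, 4)
  "783499879" → prefix "7" already present; 8 new (8, 3, 4, 9, 9, 8, 7, 9)
  "794640" → prefix "794640" already present; 0 new (none)
  "7344" → prefix "73" already present; 2 new (4, 4)
  "7946465525" → prefix "79464" already present; 5 new (6, 5, 5, 2, 5)
  "75395035" → prefix "7" already present; 7 new (5, 3, 9, 5, 0, 3, 5)
Total nodes = 2 + 9 + 2 + 1 + 3 + 1 + 3 + 1 + 6 + 8 + 0 + 2 + 5 + 7 = 50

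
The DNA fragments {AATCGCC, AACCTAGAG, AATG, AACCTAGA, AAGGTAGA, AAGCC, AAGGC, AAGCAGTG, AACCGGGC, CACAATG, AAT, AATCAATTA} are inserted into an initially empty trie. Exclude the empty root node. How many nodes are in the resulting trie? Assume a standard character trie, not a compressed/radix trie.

44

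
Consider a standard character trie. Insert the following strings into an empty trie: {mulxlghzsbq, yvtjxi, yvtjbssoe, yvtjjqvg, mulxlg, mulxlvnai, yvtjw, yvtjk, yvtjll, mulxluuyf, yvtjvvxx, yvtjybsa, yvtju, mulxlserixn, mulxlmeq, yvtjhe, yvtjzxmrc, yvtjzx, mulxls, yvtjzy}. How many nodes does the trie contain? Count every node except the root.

64

Trace insertions, counting only characters that open a new branch:
  "mulxlghzsbq" → 11 new (m, u, l, x, l, g, h, z, s, b, q)
  "yvtjxi" → 6 new (y, v, t, j, x, i)
  "yvtjbssoe" → prefix "yvtj" already present; 5 new (b, s, s, o, e)
  "yvtjjqvg" → prefix "yvtj" already present; 4 new (j, q, v, g)
  "mulxlg" → prefix "mulxlg" already present; 0 new (none)
  "mulxlvnai" → prefix "mulxl" already present; 4 new (v, n, a, i)
  "yvtjw" → prefix "yvtj" already present; 1 new (w)
  "yvtjk" → prefix "yvtj" already present; 1 new (k)
  "yvtjll" → prefix "yvtj" already present; 2 new (l, l)
  "mulxluuyf" → prefix "mulxl" already present; 4 new (u, u, y, f)
  "yvtjvvxx" → prefix "yvtj" already present; 4 new (v, v, x, x)
  "yvtjybsa" → prefix "yvtj" already present; 4 new (y, b, s, a)
  "yvtju" → prefix "yvtj" already present; 1 new (u)
  "mulxlserixn" → prefix "mulxl" already present; 6 new (s, e, r, i, x, n)
  "mulxlmeq" → prefix "mulxl" already present; 3 new (m, e, q)
  "yvtjhe" → prefix "yvtj" already present; 2 new (h, e)
  "yvtjzxmrc" → prefix "yvtj" already present; 5 new (z, x, m, r, c)
  "yvtjzx" → prefix "yvtjzx" already present; 0 new (none)
  "mulxls" → prefix "mulxls" already present; 0 new (none)
  "yvtjzy" → prefix "yvtjz" already present; 1 new (y)
Total nodes = 11 + 6 + 5 + 4 + 0 + 4 + 1 + 1 + 2 + 4 + 4 + 4 + 1 + 6 + 3 + 2 + 5 + 0 + 0 + 1 = 64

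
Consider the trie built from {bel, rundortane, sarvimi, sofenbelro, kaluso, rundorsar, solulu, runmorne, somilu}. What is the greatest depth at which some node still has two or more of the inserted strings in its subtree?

6

Look for the deepest trie node that still has at least two words in its subtree.
"rundorsar" and "rundortane" agree on "rundor" (6 characters) before diverging; nothing deeper is shared.
Longest shared-prefix length: 6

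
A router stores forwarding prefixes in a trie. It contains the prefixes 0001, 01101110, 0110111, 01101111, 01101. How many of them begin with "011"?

Walk to "011"; the words in its subtree are exactly those with that prefix.
Words under "011": 01101, 0110111, 01101110, 01101111
Count: 4

4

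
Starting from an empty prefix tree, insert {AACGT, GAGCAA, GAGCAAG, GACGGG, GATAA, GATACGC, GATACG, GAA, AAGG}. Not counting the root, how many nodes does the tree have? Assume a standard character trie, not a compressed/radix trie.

Count nodes per top-level branch (shared prefixes stored once):
  'A'-branch (AACGT, AAGG): 7 nodes
  'G'-branch (GAA, GACGGG, GAGCAA, GAGCAAG, GATAA, GATACG, GATACGC): 18 nodes
Sum: 25

25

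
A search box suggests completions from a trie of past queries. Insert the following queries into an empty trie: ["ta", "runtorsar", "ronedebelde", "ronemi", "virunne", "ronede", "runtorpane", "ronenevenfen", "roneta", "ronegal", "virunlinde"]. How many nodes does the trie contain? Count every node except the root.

52

For each word, the new-node count is its length minus the longest prefix already in the trie:
  "ta" → 2 new (t, a)
  "runtorsar" → 9 new (r, u, n, t, o, r, s, a, r)
  "ronedebelde" → prefix "r" already present; 10 new (o, n, e, d, e, b, e, l, d, e)
  "ronemi" → prefix "rone" already present; 2 new (m, i)
  "virunne" → 7 new (v, i, r, u, n, n, e)
  "ronede" → prefix "ronede" already present; 0 new (none)
  "runtorpane" → prefix "runtor" already present; 4 new (p, a, n, e)
  "ronenevenfen" → prefix "rone" already present; 8 new (n, e, v, e, n, f, e, n)
  "roneta" → prefix "rone" already present; 2 new (t, a)
  "ronegal" → prefix "rone" already present; 3 new (g, a, l)
  "virunlinde" → prefix "virun" already present; 5 new (l, i, n, d, e)
Total nodes = 2 + 9 + 10 + 2 + 7 + 0 + 4 + 8 + 2 + 3 + 5 = 52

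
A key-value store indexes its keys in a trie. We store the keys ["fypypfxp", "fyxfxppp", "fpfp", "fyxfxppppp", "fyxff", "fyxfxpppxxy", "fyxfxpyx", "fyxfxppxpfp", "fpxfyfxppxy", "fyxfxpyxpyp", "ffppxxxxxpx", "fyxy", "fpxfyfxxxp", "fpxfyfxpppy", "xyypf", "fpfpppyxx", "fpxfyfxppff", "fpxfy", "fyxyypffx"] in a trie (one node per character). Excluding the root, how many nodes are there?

74

Count nodes per top-level branch (shared prefixes stored once):
  'f'-branch (ffppxxxxxpx, fpfp, fpfpppyxx, fpxfy, fpxfyfxppff, fpxfyfxpppy, fpxfyfxppxy, fpxfyfxxxp, fypypfxp, fyxff, fyxfxppp, fyxfxppppp, fyxfxpppxxy, fyxfxppxpfp, fyxfxpyx, fyxfxpyxpyp, fyxy, fyxyypffx): 69 nodes
  'x'-branch (xyypf): 5 nodes
Sum: 74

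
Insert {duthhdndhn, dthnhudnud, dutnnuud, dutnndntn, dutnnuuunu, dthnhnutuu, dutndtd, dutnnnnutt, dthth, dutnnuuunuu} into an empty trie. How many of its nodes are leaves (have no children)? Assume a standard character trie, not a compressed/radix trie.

9

A leaf is a node with no children — equivalently, the end of a word that is not a proper prefix of any other stored word.
Those words: "dthnhnutuu", "dthnhudnud", "dthth", "duthhdndhn", "dutndtd", "dutnndntn", "dutnnnnutt", "dutnnuud", "dutnnuuunuu"
Leaf count: 9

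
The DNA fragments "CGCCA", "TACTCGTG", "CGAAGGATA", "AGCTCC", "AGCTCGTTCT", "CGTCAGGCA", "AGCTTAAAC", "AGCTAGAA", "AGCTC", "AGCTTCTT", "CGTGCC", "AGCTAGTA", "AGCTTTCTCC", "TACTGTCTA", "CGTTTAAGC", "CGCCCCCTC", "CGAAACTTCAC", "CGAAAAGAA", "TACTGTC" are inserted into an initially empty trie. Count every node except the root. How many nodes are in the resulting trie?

Count nodes per top-level branch (shared prefixes stored once):
  'A'-branch (AGCTAGAA, AGCTAGTA, AGCTC, AGCTCC, AGCTCGTTCT, AGCTTAAAC, AGCTTCTT, AGCTTTCTCC): 30 nodes
  'C'-branch (CGAAAAGAA, CGAAACTTCAC, CGAAGGATA, CGCCA, CGCCCCCTC, CGTCAGGCA, CGTGCC, CGTTTAAGC): 44 nodes
  'T'-branch (TACTCGTG, TACTGTC, TACTGTCTA): 13 nodes
Sum: 87

87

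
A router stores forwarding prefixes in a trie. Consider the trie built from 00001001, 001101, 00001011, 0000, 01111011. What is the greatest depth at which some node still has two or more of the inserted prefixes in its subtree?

Equivalently: take the maximum, over all pairs, of their longest common prefix length.
e.g. "00001001" and "00001011" share the prefix "000010" of length 6; no pair shares a longer one.
Longest shared-prefix length: 6

6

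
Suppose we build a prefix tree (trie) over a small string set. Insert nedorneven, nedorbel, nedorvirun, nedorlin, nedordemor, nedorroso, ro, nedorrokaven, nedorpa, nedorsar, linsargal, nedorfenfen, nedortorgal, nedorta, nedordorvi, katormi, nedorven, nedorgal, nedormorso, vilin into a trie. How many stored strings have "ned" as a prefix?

Filter for entries beginning with "ned":
Matches: "nedorbel", "nedordemor", "nedordorvi", "nedorfenfen", "nedorgal", "nedorlin", "nedormorso", "nedorneven", "nedorpa", "nedorrokaven", "nedorroso", "nedorsar", "nedorta", "nedortorgal", "nedorven", "nedorvirun"
Count: 16

16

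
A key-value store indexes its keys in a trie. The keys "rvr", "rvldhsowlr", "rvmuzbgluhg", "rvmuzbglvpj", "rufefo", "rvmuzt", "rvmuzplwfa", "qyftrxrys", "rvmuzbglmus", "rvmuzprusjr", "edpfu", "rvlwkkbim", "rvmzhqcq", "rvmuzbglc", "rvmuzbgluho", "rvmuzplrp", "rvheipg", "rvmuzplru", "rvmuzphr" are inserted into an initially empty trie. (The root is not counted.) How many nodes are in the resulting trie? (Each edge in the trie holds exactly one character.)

79

Count nodes per top-level branch (shared prefixes stored once):
  'e'-branch (edpfu): 5 nodes
  'q'-branch (qyftrxrys): 9 nodes
  'r'-branch (rufefo, rvheipg, rvldhsowlr, rvlwkkbim, rvmuzbglc, rvmuzbglmus, rvmuzbgluhg, rvmuzbgluho, rvmuzbglvpj, rvmuzphr, rvmuzplrp, rvmuzplru, rvmuzplwfa, rvmuzprusjr, rvmuzt, rvmzhqcq, rvr): 65 nodes
Sum: 79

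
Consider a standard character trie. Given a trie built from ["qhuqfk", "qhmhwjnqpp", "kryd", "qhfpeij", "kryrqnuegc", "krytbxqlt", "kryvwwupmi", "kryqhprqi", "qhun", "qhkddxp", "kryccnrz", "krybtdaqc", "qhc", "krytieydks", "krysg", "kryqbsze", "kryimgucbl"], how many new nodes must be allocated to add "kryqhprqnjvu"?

4

"kryqhprq" is already a path in the trie; the remaining "njvu" must be added.
So 12 − 8 = 4 new nodes.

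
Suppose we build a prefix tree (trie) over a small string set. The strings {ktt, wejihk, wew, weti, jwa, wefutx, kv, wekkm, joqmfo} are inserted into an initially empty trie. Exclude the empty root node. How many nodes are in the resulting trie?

Insert word by word; a character creates a node only if that edge doesn't already exist:
  "ktt" → 3 new (k, t, t)
  "wejihk" → 6 new (w, e, j, i, h, k)
  "wew" → prefix "we" already present; 1 new (w)
  "weti" → prefix "we" already present; 2 new (t, i)
  "jwa" → 3 new (j, w, a)
  "wefutx" → prefix "we" already present; 4 new (f, u, t, x)
  "kv" → prefix "k" already present; 1 new (v)
  "wekkm" → prefix "we" already present; 3 new (k, k, m)
  "joqmfo" → prefix "j" already present; 5 new (o, q, m, f, o)
Total nodes = 3 + 6 + 1 + 2 + 3 + 4 + 1 + 3 + 5 = 28

28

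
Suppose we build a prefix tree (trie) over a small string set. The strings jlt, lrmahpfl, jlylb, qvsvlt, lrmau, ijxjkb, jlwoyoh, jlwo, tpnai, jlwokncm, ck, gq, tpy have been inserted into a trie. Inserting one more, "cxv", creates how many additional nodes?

Walking "cxv" from the root, the first 1 characters ("c") follow existing edges; "x" is the first miss.
So 3 − 1 = 2 new nodes.

2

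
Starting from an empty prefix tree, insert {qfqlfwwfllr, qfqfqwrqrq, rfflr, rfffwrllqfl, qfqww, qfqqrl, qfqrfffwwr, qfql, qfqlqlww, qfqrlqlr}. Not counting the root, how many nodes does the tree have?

51

Insert word by word; a character creates a node only if that edge doesn't already exist:
  "qfqlfwwfllr" → 11 new (q, f, q, l, f, w, w, f, l, l, r)
  "qfqfqwrqrq" → prefix "qfq" already present; 7 new (f, q, w, r, q, r, q)
  "rfflr" → 5 new (r, f, f, l, r)
  "rfffwrllqfl" → prefix "rff" already present; 8 new (f, w, r, l, l, q, f, l)
  "qfqww" → prefix "qfq" already present; 2 new (w, w)
  "qfqqrl" → prefix "qfq" already present; 3 new (q, r, l)
  "qfqrfffwwr" → prefix "qfq" already present; 7 new (r, f, f, f, w, w, r)
  "qfql" → prefix "qfql" already present; 0 new (none)
  "qfqlqlww" → prefix "qfql" already present; 4 new (q, l, w, w)
  "qfqrlqlr" → prefix "qfqr" already present; 4 new (l, q, l, r)
Total nodes = 11 + 7 + 5 + 8 + 2 + 3 + 7 + 0 + 4 + 4 = 51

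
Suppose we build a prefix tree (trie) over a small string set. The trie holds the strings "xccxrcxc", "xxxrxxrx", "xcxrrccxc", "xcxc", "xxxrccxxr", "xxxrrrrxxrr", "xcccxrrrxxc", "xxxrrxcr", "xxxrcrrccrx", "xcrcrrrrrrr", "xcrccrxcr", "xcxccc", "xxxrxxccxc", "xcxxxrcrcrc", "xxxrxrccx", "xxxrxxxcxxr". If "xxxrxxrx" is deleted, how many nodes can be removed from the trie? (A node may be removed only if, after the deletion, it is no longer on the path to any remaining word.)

Walk "xxxrxxrx" from the leaf back toward the root, removing each node that no remaining word uses.
The suffix "rx" (2 nodes) is used only by "xxxrxxrx"; the node for "xxxrxx" still has the child "c", so pruning stops there.
Nodes removed: 2

2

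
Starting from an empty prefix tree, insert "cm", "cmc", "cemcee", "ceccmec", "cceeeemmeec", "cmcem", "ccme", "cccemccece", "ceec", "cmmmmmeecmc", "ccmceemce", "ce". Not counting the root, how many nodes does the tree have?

52

Insert word by word; a character creates a node only if that edge doesn't already exist:
  "cm" → 2 new (c, m)
  "cmc" → prefix "cm" already present; 1 new (c)
  "cemcee" → prefix "c" already present; 5 new (e, m, c, e, e)
  "ceccmec" → prefix "ce" already present; 5 new (c, c, m, e, c)
  "cceeeemmeec" → prefix "c" already present; 10 new (c, e, e, e, e, m, m, e, e, c)
  "cmcem" → prefix "cmc" already present; 2 new (e, m)
  "ccme" → prefix "cc" already present; 2 new (m, e)
  "cccemccece" → prefix "cc" already present; 8 new (c, e, m, c, c, e, c, e)
  "ceec" → prefix "ce" already present; 2 new (e, c)
  "cmmmmmeecmc" → prefix "cm" already present; 9 new (m, m, m, m, e, e, c, m, c)
  "ccmceemce" → prefix "ccm" already present; 6 new (c, e, e, m, c, e)
  "ce" → prefix "ce" already present; 0 new (none)
Total nodes = 2 + 1 + 5 + 5 + 10 + 2 + 2 + 8 + 2 + 9 + 6 + 0 = 52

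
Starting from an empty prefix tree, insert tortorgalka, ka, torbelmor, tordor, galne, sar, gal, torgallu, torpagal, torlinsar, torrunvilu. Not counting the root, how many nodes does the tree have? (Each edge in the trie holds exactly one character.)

53

For each word, the new-node count is its length minus the longest prefix already in the trie:
  "tortorgalka" → 11 new (t, o, r, t, o, r, g, a, l, k, a)
  "ka" → 2 new (k, a)
  "torbelmor" → prefix "tor" already present; 6 new (b, e, l, m, o, r)
  "tordor" → prefix "tor" already present; 3 new (d, o, r)
  "galne" → 5 new (g, a, l, n, e)
  "sar" → 3 new (s, a, r)
  "gal" → prefix "gal" already present; 0 new (none)
  "torgallu" → prefix "tor" already present; 5 new (g, a, l, l, u)
  "torpagal" → prefix "tor" already present; 5 new (p, a, g, a, l)
  "torlinsar" → prefix "tor" already present; 6 new (l, i, n, s, a, r)
  "torrunvilu" → prefix "tor" already present; 7 new (r, u, n, v, i, l, u)
Total nodes = 11 + 2 + 6 + 3 + 5 + 3 + 0 + 5 + 5 + 6 + 7 = 53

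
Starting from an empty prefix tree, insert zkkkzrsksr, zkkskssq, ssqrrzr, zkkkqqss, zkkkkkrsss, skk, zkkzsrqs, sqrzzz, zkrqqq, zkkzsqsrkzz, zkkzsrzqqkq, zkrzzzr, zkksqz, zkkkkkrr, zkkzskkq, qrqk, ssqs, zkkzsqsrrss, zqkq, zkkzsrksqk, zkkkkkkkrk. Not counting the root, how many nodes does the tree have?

Trace insertions, counting only characters that open a new branch:
  "zkkkzrsksr" → 10 new (z, k, k, k, z, r, s, k, s, r)
  "zkkskssq" → prefix "zkk" already present; 5 new (s, k, s, s, q)
  "ssqrrzr" → 7 new (s, s, q, r, r, z, r)
  "zkkkqqss" → prefix "zkkk" already present; 4 new (q, q, s, s)
  "zkkkkkrsss" → prefix "zkkk" already present; 6 new (k, k, r, s, s, s)
  "skk" → prefix "s" already present; 2 new (k, k)
  "zkkzsrqs" → prefix "zkk" already present; 5 new (z, s, r, q, s)
  "sqrzzz" → prefix "s" already present; 5 new (q, r, z, z, z)
  "zkrqqq" → prefix "zk" already present; 4 new (r, q, q, q)
  "zkkzsqsrkzz" → prefix "zkkzs" already present; 6 new (q, s, r, k, z, z)
  "zkkzsrzqqkq" → prefix "zkkzsr" already present; 5 new (z, q, q, k, q)
  "zkrzzzr" → prefix "zkr" already present; 4 new (z, z, z, r)
  "zkksqz" → prefix "zkks" already present; 2 new (q, z)
  "zkkkkkrr" → prefix "zkkkkkr" already present; 1 new (r)
  "zkkzskkq" → prefix "zkkzs" already present; 3 new (k, k, q)
  "qrqk" → 4 new (q, r, q, k)
  "ssqs" → prefix "ssq" already present; 1 new (s)
  "zkkzsqsrrss" → prefix "zkkzsqsr" already present; 3 new (r, s, s)
  "zqkq" → prefix "z" already present; 3 new (q, k, q)
  "zkkzsrksqk" → prefix "zkkzsr" already present; 4 new (k, s, q, k)
  "zkkkkkkkrk" → prefix "zkkkkk" already present; 4 new (k, k, r, k)
Total nodes = 10 + 5 + 7 + 4 + 6 + 2 + 5 + 5 + 4 + 6 + 5 + 4 + 2 + 1 + 3 + 4 + 1 + 3 + 3 + 4 + 4 = 88

88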